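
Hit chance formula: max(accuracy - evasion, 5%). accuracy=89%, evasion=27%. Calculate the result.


accuracy - evasion = 89 - 27 = 62
Apply floor: max(62, 5) = 62
Hit chance = 62%

62%


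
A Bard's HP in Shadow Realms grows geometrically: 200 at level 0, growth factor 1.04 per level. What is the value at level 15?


value = base * growth^level
= 200 * 1.04^15
= 200 * 1.800944
= 360.19

360.19 HP


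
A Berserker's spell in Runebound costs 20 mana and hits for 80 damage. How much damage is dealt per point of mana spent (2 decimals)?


Efficiency = damage / mana
= 80 / 20
= 4.00

4.00 dmg/mana


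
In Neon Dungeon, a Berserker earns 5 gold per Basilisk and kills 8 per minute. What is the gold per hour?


Gold per minute = 5 * 8 = 40
Gold per hour = 40 * 60 = 2400

2400 gold/hour


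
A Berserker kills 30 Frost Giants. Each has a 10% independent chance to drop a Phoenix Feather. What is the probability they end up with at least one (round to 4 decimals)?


P(at least one) = 1 - P(none) = 1 - (1-p)^n
p = 10/100 = 0.1
1 - p = 0.9
(1 - p)^30 = 0.9^30 = 0.042391
P(at least one) = 1 - 0.042391 = 0.9576

0.9576


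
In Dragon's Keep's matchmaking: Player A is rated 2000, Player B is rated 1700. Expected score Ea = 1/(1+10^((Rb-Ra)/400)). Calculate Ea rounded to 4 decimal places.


Elo expected score: Ea = 1/(1 + 10^((Rb-Ra)/400))
Rb - Ra = 1700 - 2000 = -300
(Rb-Ra)/400 = -300/400 = -0.75
10^-0.75 = 0.177828
Ea = 1/(1 + 0.177828) = 1/1.177828 = 0.8490

0.8490


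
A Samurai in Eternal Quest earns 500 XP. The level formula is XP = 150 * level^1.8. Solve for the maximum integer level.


XP = 150 * level^1.8, so level = (XP / 150)^(1/1.8)
= (500 / 150)^(1/1.8)
= 3.3333^0.5556
= 1.952
Floor: level = 1

level 1


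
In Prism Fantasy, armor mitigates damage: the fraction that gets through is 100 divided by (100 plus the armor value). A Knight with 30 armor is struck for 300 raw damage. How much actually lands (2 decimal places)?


actual = 300 * 100 / (100 + 30)
= 300 * 100 / 130
= 30000 / 130
= 230.77

230.77 damage


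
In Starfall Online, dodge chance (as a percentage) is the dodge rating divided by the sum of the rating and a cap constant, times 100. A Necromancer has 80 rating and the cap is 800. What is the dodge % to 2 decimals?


dodge% = 80 / (80 + 800) * 100
= 80 / 880 * 100
= 0.090909 * 100
= 9.09%

9.09%


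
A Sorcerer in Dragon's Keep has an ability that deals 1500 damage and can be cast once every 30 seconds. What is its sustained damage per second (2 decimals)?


DPS = damage / cooldown
= 1500 / 30
= 50.00

50.00 DPS


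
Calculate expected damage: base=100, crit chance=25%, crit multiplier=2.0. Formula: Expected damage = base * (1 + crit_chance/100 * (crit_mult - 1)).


E[dmg] = base * (1 + crit_chance * (crit_mult - 1))
cc as decimal = 25/100 = 0.25
cm - 1 = 2.0 - 1 = 1.0
Bonus factor = 0.25 * 1.0 = 0.25
Total multiplier = 1 + 0.25 = 1.25
Expected damage = 100 * 1.25 = 125.00

125.00 damage


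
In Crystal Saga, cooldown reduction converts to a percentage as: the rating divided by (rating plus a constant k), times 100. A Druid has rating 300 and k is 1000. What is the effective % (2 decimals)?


effective% = rating / (rating + k) * 100
= 300 / (300 + 1000) * 100
= 300 / 1300 * 100
= 0.230769 * 100
= 23.08%

23.08%


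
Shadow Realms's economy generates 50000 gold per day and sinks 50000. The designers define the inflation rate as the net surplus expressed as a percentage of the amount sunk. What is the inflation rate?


Net gold = 50000 - 50000 = 0
Inflation rate = net / sunk * 100 = 0 / 50000 * 100
= 0.0 * 100
= 0.00%

0.00%


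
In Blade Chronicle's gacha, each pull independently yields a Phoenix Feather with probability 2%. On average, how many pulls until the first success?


Expected pulls for a geometric distribution = 1/p = 100 / rate%
= 100 / 2
= 50.0

50.0 pulls


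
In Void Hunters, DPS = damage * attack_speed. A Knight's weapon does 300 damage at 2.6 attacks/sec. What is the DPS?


DPS = damage * attack_speed
= 300 * 2.6
= 780.0

780.0 DPS


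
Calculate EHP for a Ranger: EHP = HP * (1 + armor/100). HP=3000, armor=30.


EHP = 3000 * (1 + 30/100)
= 3000 * (1 + 0.3)
= 3000 * 1.3
= 3900.0

3900.0 EHP


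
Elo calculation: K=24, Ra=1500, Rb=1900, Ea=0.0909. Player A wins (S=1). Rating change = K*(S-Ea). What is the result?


Elo update: delta = K * (S - Ea), where S = 1 (wins)
S - Ea = 1 - 0.0909 = 0.9091
Rating change = 24 * 0.9091
= 21.82

21.82 rating points


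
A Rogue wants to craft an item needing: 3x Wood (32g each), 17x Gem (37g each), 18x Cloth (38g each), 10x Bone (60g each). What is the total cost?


Cost breakdown:
  Wood: 3 * 32 = 96
  Gem: 17 * 37 = 629
  Cloth: 18 * 38 = 684
  Bone: 10 * 60 = 600
Total = 96 + 629 + 684 + 600 = 2009

2009 gold


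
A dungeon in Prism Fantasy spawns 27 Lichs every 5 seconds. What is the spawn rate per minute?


Spawns per minute = count * (60 / interval)
= 27 * (60 / 5)
= 27 * 12.0
= 324.0

324.0 per minute


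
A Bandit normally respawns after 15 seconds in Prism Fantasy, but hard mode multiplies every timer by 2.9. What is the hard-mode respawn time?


Respawn time = base * multiplier
= 15 * 2.9
= 43.5 seconds

43.5 seconds


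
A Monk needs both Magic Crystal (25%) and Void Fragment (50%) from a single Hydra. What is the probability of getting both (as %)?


For independent events, P(both) = P(A) * P(B)
= 25% * 50%
= 1250 / 100 %
= 12.5%

12.5%


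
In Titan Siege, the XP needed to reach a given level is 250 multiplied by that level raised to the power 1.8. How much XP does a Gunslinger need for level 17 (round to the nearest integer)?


XP = 250 * level^1.8
Substitute level = 17:
XP = 250 * 17^1.8
= 250 * 163.9865
= 40997

40997 XP


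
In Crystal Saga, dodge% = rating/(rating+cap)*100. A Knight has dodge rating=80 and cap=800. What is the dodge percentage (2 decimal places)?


dodge% = 80 / (80 + 800) * 100
= 80 / 880 * 100
= 0.090909 * 100
= 9.09%

9.09%


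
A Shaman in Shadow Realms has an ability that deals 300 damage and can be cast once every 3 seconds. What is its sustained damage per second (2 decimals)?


DPS = damage / cooldown
= 300 / 3
= 100.00

100.00 DPS


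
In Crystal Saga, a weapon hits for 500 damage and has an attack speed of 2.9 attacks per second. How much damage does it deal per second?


DPS = damage * attack_speed
= 500 * 2.9
= 1450.0

1450.0 DPS


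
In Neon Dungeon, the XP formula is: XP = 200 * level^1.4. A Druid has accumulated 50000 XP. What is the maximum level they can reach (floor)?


XP = 200 * level^1.4, so level = (XP / 200)^(1/1.4)
= (50000 / 200)^(1/1.4)
= 250.0^0.7143
= 51.6196
Floor: level = 51

level 51


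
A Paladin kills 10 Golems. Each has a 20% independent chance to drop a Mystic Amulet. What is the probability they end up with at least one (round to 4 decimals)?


P(at least one) = 1 - P(none) = 1 - (1-p)^n
p = 20/100 = 0.2
1 - p = 0.8
(1 - p)^10 = 0.8^10 = 0.107374
P(at least one) = 1 - 0.107374 = 0.8926

0.8926


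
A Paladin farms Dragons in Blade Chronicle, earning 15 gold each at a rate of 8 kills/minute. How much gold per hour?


Gold per minute = 15 * 8 = 120
Gold per hour = 120 * 60 = 7200

7200 gold/hour


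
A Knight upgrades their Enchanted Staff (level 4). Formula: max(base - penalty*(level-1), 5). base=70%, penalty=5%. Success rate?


raw_rate = 70 - 5 * (4 - 1)
= 70 - 5 * 3
= 70 - 15
= 55
Apply floor: max(55, 5) = 55%

55%


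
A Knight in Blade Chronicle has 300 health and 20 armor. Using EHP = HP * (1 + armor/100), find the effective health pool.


EHP = 300 * (1 + 20/100)
= 300 * (1 + 0.2)
= 300 * 1.2
= 360.0

360.0 EHP


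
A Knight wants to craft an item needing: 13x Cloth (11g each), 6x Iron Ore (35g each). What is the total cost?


Cost breakdown:
  Cloth: 13 * 11 = 143
  Iron Ore: 6 * 35 = 210
Total = 143 + 210 = 353

353 gold


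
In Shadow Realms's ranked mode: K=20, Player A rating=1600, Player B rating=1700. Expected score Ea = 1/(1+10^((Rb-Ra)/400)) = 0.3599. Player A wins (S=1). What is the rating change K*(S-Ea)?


Elo update: delta = K * (S - Ea), where S = 1 (wins)
S - Ea = 1 - 0.3599 = 0.6401
Rating change = 20 * 0.6401
= 12.80

12.80 rating points


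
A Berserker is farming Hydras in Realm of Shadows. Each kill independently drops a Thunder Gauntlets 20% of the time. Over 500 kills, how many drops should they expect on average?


Expected drops = kills * (drop_rate / 100)
= 500 * (20 / 100)
= 500 * 0.2
= 100.0

100.0 drops


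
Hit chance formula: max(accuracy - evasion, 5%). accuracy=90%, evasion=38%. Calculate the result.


accuracy - evasion = 90 - 38 = 52
Apply floor: max(52, 5) = 52
Hit chance = 52%

52%


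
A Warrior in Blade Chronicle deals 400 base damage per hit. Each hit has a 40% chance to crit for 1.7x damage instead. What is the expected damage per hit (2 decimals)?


E[dmg] = base * (1 + crit_chance * (crit_mult - 1))
cc as decimal = 40/100 = 0.4
cm - 1 = 1.7 - 1 = 0.7
Bonus factor = 0.4 * 0.7 = 0.28
Total multiplier = 1 + 0.28 = 1.28
Expected damage = 400 * 1.28 = 512.00

512.00 damage


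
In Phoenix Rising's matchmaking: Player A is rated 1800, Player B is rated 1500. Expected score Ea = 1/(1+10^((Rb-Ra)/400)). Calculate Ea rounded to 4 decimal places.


Elo expected score: Ea = 1/(1 + 10^((Rb-Ra)/400))
Rb - Ra = 1500 - 1800 = -300
(Rb-Ra)/400 = -300/400 = -0.75
10^-0.75 = 0.177828
Ea = 1/(1 + 0.177828) = 1/1.177828 = 0.8490

0.8490


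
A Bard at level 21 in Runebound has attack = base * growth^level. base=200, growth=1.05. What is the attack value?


value = base * growth^level
= 200 * 1.05^21
= 200 * 2.785963
= 557.19

557.19 attack


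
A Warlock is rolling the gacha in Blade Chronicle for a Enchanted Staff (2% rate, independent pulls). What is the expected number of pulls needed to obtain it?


Expected pulls for a geometric distribution = 1/p = 100 / rate%
= 100 / 2
= 50.0

50.0 pulls


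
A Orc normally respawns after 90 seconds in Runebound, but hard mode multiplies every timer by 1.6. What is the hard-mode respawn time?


Respawn time = base * multiplier
= 90 * 1.6
= 144.0 seconds

144.0 seconds


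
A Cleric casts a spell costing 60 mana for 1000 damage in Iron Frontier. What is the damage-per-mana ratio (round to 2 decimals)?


Efficiency = damage / mana
= 1000 / 60
= 16.67

16.67 dmg/mana


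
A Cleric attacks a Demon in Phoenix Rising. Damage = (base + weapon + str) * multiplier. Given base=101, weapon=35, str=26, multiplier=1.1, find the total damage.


Sum base + weapon + str = 101 + 35 + 26 = 162
Multiply by 1.1:
162 * 1.1 = 178.2

178.2 damage


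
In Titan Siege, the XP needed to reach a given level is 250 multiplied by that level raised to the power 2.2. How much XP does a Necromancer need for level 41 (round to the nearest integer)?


XP = 250 * level^2.2
Substitute level = 41:
XP = 250 * 41^2.2
= 250 * 3532.8442
= 883211

883211 XP


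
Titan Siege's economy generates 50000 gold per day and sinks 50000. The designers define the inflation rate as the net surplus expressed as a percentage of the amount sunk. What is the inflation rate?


Net gold = 50000 - 50000 = 0
Inflation rate = net / sunk * 100 = 0 / 50000 * 100
= 0.0 * 100
= 0.00%

0.00%


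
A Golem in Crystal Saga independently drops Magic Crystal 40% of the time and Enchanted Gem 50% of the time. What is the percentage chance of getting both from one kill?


For independent events, P(both) = P(A) * P(B)
= 40% * 50%
= 2000 / 100 %
= 20.0%

20.0%


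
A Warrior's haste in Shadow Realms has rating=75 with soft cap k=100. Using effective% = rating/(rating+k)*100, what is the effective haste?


effective% = rating / (rating + k) * 100
= 75 / (75 + 100) * 100
= 75 / 175 * 100
= 0.428571 * 100
= 42.86%

42.86%


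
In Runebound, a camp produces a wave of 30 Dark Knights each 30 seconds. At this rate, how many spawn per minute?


Spawns per minute = count * (60 / interval)
= 30 * (60 / 30)
= 30 * 2.0
= 60.0

60.0 per minute


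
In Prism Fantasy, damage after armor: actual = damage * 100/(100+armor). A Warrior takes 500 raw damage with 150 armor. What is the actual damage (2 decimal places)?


actual = 500 * 100 / (100 + 150)
= 500 * 100 / 250
= 50000 / 250
= 200.00

200.00 damage


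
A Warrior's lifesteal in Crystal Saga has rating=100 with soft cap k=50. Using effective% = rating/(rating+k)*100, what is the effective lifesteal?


effective% = rating / (rating + k) * 100
= 100 / (100 + 50) * 100
= 100 / 150 * 100
= 0.666667 * 100
= 66.67%

66.67%


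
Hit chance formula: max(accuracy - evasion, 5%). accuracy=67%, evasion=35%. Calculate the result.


accuracy - evasion = 67 - 35 = 32
Apply floor: max(32, 5) = 32
Hit chance = 32%

32%


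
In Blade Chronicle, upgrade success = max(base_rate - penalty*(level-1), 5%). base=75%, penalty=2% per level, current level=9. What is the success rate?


raw_rate = 75 - 2 * (9 - 1)
= 75 - 2 * 8
= 75 - 16
= 59
Apply floor: max(59, 5) = 59%

59%


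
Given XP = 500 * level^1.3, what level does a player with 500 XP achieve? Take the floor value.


XP = 500 * level^1.3, so level = (XP / 500)^(1/1.3)
= (500 / 500)^(1/1.3)
= 1.0^0.7692
= 1.0
Floor: level = 1

level 1


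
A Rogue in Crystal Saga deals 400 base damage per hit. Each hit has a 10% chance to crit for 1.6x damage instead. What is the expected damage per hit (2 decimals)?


E[dmg] = base * (1 + crit_chance * (crit_mult - 1))
cc as decimal = 10/100 = 0.1
cm - 1 = 1.6 - 1 = 0.6
Bonus factor = 0.1 * 0.6 = 0.06
Total multiplier = 1 + 0.06 = 1.06
Expected damage = 400 * 1.06 = 424.00

424.00 damage


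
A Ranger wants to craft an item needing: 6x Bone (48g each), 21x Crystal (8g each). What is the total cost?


Cost breakdown:
  Bone: 6 * 48 = 288
  Crystal: 21 * 8 = 168
Total = 288 + 168 = 456

456 gold


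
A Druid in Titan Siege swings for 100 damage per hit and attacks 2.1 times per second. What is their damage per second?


DPS = damage * attack_speed
= 100 * 2.1
= 210.0

210.0 DPS


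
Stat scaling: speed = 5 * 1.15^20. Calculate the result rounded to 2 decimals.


value = base * growth^level
= 5 * 1.15^20
= 5 * 16.366537
= 81.83

81.83 speed


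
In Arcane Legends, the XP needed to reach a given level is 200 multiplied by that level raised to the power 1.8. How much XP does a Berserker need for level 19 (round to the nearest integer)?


XP = 200 * level^1.8
Substitute level = 19:
XP = 200 * 19^1.8
= 200 * 200.3348
= 40067

40067 XP


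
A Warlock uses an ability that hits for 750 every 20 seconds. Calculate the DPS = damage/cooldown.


DPS = damage / cooldown
= 750 / 20
= 37.50

37.50 DPS


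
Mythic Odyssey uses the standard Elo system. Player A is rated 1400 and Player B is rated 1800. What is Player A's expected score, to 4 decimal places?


Elo expected score: Ea = 1/(1 + 10^((Rb-Ra)/400))
Rb - Ra = 1800 - 1400 = 400
(Rb-Ra)/400 = 400/400 = 1.0
10^1.0 = 10.0
Ea = 1/(1 + 10.0) = 1/11.0 = 0.0909

0.0909


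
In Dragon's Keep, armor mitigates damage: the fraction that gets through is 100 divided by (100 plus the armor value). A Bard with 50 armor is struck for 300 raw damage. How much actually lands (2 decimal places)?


actual = 300 * 100 / (100 + 50)
= 300 * 100 / 150
= 30000 / 150
= 200.00

200.00 damage


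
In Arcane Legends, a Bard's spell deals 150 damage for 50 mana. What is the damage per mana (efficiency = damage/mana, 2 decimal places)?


Efficiency = damage / mana
= 150 / 50
= 3.00

3.00 dmg/mana


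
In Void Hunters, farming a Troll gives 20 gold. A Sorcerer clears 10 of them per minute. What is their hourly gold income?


Gold per minute = 20 * 10 = 200
Gold per hour = 200 * 60 = 12000

12000 gold/hour


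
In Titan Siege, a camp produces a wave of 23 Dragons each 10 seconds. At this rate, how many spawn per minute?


Spawns per minute = count * (60 / interval)
= 23 * (60 / 10)
= 23 * 6.0
= 138.0

138.0 per minute


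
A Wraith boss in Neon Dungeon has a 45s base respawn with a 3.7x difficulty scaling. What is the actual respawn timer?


Respawn time = base * multiplier
= 45 * 3.7
= 166.5 seconds

166.5 seconds


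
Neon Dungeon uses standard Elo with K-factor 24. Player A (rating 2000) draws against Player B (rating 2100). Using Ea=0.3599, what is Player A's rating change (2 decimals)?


Elo update: delta = K * (S - Ea), where S = 0.5 (draws)
S - Ea = 0.5 - 0.3599 = 0.1401
Rating change = 24 * 0.1401
= 3.36

3.36 rating points


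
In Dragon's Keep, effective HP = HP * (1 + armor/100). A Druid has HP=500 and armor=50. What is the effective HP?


EHP = 500 * (1 + 50/100)
= 500 * (1 + 0.5)
= 500 * 1.5
= 750.0

750.0 EHP


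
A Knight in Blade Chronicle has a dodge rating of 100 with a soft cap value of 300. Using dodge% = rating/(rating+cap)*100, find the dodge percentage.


dodge% = 100 / (100 + 300) * 100
= 100 / 400 * 100
= 0.25 * 100
= 25.00%

25.00%


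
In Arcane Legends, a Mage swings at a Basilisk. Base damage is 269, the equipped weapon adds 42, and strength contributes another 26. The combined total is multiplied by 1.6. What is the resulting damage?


Sum base + weapon + str = 269 + 42 + 26 = 337
Multiply by 1.6:
337 * 1.6 = 539.2

539.2 damage


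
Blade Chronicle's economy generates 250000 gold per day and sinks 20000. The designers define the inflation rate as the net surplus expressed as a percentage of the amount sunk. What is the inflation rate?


Net gold = 250000 - 20000 = 230000
Inflation rate = net / sunk * 100 = 230000 / 20000 * 100
= 11.5 * 100
= 1150.00%

1150.00%


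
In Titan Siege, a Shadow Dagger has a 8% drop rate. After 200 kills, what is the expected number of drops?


Expected drops = kills * (drop_rate / 100)
= 200 * (8 / 100)
= 200 * 0.08
= 16.0

16.0 drops


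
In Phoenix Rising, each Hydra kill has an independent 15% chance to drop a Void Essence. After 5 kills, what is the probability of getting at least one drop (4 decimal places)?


P(at least one) = 1 - P(none) = 1 - (1-p)^n
p = 15/100 = 0.15
1 - p = 0.85
(1 - p)^5 = 0.85^5 = 0.443705
P(at least one) = 1 - 0.443705 = 0.5563

0.5563


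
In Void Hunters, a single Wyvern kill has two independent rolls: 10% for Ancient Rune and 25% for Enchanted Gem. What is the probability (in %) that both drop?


For independent events, P(both) = P(A) * P(B)
= 10% * 25%
= 250 / 100 %
= 2.5%

2.5%


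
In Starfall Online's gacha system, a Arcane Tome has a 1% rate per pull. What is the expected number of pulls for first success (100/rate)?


Expected pulls for a geometric distribution = 1/p = 100 / rate%
= 100 / 1
= 100.0

100.0 pulls


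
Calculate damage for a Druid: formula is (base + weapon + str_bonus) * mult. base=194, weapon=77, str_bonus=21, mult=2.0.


Sum base + weapon + str = 194 + 77 + 21 = 292
Multiply by 2.0:
292 * 2.0 = 584.0

584.0 damage


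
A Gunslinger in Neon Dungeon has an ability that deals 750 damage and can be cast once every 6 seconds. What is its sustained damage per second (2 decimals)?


DPS = damage / cooldown
= 750 / 6
= 125.00

125.00 DPS


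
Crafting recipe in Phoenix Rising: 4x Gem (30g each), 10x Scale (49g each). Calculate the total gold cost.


Cost breakdown:
  Gem: 4 * 30 = 120
  Scale: 10 * 49 = 490
Total = 120 + 490 = 610

610 gold


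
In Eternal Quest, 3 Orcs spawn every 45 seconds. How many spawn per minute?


Spawns per minute = count * (60 / interval)
= 3 * (60 / 45)
= 3 * 1.3333
= 4.0

4.0 per minute


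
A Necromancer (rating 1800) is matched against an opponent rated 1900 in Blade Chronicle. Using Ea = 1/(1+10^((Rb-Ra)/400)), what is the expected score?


Elo expected score: Ea = 1/(1 + 10^((Rb-Ra)/400))
Rb - Ra = 1900 - 1800 = 100
(Rb-Ra)/400 = 100/400 = 0.25
10^0.25 = 1.778279
Ea = 1/(1 + 1.778279) = 1/2.778279 = 0.3599

0.3599


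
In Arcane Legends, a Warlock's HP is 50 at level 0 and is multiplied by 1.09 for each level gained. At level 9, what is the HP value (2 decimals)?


value = base * growth^level
= 50 * 1.09^9
= 50 * 2.171893
= 108.59

108.59 HP


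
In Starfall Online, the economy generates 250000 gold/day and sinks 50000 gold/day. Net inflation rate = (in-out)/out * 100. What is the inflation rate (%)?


Net gold = 250000 - 50000 = 200000
Inflation rate = net / sunk * 100 = 200000 / 50000 * 100
= 4.0 * 100
= 400.00%

400.00%


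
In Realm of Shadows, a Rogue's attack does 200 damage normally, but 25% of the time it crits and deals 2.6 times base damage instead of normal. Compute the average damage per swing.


E[dmg] = base * (1 + crit_chance * (crit_mult - 1))
cc as decimal = 25/100 = 0.25
cm - 1 = 2.6 - 1 = 1.6
Bonus factor = 0.25 * 1.6 = 0.4
Total multiplier = 1 + 0.4 = 1.4
Expected damage = 200 * 1.4 = 280.00

280.00 damage


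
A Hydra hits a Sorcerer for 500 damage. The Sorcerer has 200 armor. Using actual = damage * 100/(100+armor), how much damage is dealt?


actual = 500 * 100 / (100 + 200)
= 500 * 100 / 300
= 50000 / 300
= 166.67

166.67 damage


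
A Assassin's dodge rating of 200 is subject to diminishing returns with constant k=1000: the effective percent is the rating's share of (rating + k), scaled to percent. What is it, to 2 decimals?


effective% = rating / (rating + k) * 100
= 200 / (200 + 1000) * 100
= 200 / 1200 * 100
= 0.166667 * 100
= 16.67%

16.67%


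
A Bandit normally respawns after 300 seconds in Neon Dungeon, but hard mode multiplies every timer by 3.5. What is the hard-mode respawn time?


Respawn time = base * multiplier
= 300 * 3.5
= 1050.0 seconds

1050.0 seconds


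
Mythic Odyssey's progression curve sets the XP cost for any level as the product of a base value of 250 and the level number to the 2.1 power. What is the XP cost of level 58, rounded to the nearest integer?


XP = 250 * level^2.1
Substitute level = 58:
XP = 250 * 58^2.1
= 250 * 5048.9235
= 1262231

1262231 XP


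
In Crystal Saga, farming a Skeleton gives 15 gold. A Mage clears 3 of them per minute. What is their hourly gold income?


Gold per minute = 15 * 3 = 45
Gold per hour = 45 * 60 = 2700

2700 gold/hour


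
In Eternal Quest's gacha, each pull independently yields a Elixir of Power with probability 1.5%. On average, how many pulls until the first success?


Expected pulls for a geometric distribution = 1/p = 100 / rate%
= 100 / 1.5
= 66.67

66.67 pulls


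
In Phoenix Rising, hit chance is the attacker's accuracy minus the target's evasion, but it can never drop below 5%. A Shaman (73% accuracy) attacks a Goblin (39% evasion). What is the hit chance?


accuracy - evasion = 73 - 39 = 34
Apply floor: max(34, 5) = 34
Hit chance = 34%

34%


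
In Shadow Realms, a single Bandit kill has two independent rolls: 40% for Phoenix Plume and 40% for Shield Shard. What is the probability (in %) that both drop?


For independent events, P(both) = P(A) * P(B)
= 40% * 40%
= 1600 / 100 %
= 16.0%

16.0%


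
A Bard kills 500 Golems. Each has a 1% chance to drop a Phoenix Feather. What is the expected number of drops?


Expected drops = kills * (drop_rate / 100)
= 500 * (1 / 100)
= 500 * 0.01
= 5.0

5.0 drops


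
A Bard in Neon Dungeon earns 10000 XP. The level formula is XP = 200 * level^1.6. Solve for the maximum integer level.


XP = 200 * level^1.6, so level = (XP / 200)^(1/1.6)
= (10000 / 200)^(1/1.6)
= 50.0^0.625
= 11.5307
Floor: level = 11

level 11


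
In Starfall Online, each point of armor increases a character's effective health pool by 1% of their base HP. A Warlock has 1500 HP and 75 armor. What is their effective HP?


EHP = 1500 * (1 + 75/100)
= 1500 * (1 + 0.75)
= 1500 * 1.75
= 2625.0

2625.0 EHP


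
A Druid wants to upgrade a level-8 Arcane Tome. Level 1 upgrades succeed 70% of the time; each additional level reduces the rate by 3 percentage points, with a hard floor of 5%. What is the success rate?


raw_rate = 70 - 3 * (8 - 1)
= 70 - 3 * 7
= 70 - 21
= 49
Apply floor: max(49, 5) = 49%

49%


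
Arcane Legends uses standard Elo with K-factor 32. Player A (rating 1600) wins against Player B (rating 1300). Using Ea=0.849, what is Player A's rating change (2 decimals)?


Elo update: delta = K * (S - Ea), where S = 1 (wins)
S - Ea = 1 - 0.849 = 0.151
Rating change = 32 * 0.151
= 4.83

4.83 rating points


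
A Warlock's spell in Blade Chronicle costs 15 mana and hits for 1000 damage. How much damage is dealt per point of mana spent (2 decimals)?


Efficiency = damage / mana
= 1000 / 15
= 66.67

66.67 dmg/mana


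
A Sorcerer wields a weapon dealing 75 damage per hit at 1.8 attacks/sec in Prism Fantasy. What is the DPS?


DPS = damage * attack_speed
= 75 * 1.8
= 135.0

135.0 DPS


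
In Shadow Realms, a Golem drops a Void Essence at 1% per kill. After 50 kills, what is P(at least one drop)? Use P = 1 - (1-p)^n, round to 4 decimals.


P(at least one) = 1 - P(none) = 1 - (1-p)^n
p = 1/100 = 0.01
1 - p = 0.99
(1 - p)^50 = 0.99^50 = 0.605006
P(at least one) = 1 - 0.605006 = 0.3950

0.3950


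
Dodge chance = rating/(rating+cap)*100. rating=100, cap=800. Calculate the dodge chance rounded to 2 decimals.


dodge% = 100 / (100 + 800) * 100
= 100 / 900 * 100
= 0.111111 * 100
= 11.11%

11.11%


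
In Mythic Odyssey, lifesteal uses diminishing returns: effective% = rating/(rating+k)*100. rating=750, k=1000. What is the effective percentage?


effective% = rating / (rating + k) * 100
= 750 / (750 + 1000) * 100
= 750 / 1750 * 100
= 0.428571 * 100
= 42.86%

42.86%


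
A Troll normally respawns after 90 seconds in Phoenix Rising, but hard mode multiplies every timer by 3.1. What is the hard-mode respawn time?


Respawn time = base * multiplier
= 90 * 3.1
= 279.0 seconds

279.0 seconds


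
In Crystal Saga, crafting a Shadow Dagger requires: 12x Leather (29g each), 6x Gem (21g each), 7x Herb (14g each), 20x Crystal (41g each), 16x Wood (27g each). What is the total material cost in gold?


Cost breakdown:
  Leather: 12 * 29 = 348
  Gem: 6 * 21 = 126
  Herb: 7 * 14 = 98
  Crystal: 20 * 41 = 820
  Wood: 16 * 27 = 432
Total = 348 + 126 + 98 + 820 + 432 = 1824

1824 gold


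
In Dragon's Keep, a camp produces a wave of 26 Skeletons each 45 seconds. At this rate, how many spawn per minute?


Spawns per minute = count * (60 / interval)
= 26 * (60 / 45)
= 26 * 1.3333
= 34.67

34.67 per minute


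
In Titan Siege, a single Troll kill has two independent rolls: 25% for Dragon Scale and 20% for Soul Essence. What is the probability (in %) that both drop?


For independent events, P(both) = P(A) * P(B)
= 25% * 20%
= 500 / 100 %
= 5.0%

5.0%


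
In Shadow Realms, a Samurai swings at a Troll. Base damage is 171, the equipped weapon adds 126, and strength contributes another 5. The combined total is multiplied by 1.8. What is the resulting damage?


Sum base + weapon + str = 171 + 126 + 5 = 302
Multiply by 1.8:
302 * 1.8 = 543.6

543.6 damage


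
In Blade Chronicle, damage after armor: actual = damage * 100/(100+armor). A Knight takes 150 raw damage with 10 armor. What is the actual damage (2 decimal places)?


actual = 150 * 100 / (100 + 10)
= 150 * 100 / 110
= 15000 / 110
= 136.36

136.36 damage


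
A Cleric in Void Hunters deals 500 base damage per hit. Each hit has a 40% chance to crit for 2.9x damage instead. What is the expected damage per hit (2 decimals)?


E[dmg] = base * (1 + crit_chance * (crit_mult - 1))
cc as decimal = 40/100 = 0.4
cm - 1 = 2.9 - 1 = 1.9
Bonus factor = 0.4 * 1.9 = 0.76
Total multiplier = 1 + 0.76 = 1.76
Expected damage = 500 * 1.76 = 880.00

880.00 damage


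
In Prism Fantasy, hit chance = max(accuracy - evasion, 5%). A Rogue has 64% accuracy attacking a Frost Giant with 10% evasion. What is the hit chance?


accuracy - evasion = 64 - 10 = 54
Apply floor: max(54, 5) = 54
Hit chance = 54%

54%


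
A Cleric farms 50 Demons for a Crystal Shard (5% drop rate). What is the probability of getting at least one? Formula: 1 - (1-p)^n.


P(at least one) = 1 - P(none) = 1 - (1-p)^n
p = 5/100 = 0.05
1 - p = 0.95
(1 - p)^50 = 0.95^50 = 0.076945
P(at least one) = 1 - 0.076945 = 0.9231

0.9231


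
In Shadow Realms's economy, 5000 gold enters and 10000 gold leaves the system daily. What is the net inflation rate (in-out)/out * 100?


Net gold = 5000 - 10000 = -5000
Inflation rate = net / sunk * 100 = -5000 / 10000 * 100
= -0.5 * 100
= -50.00%

-50.00%


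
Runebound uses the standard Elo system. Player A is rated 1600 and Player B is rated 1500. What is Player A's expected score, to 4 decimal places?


Elo expected score: Ea = 1/(1 + 10^((Rb-Ra)/400))
Rb - Ra = 1500 - 1600 = -100
(Rb-Ra)/400 = -100/400 = -0.25
10^-0.25 = 0.562341
Ea = 1/(1 + 0.562341) = 1/1.562341 = 0.6401

0.6401


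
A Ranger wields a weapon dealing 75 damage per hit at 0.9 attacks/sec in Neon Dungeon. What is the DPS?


DPS = damage * attack_speed
= 75 * 0.9
= 67.5

67.5 DPS


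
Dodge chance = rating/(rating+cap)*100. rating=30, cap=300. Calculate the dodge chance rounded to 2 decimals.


dodge% = 30 / (30 + 300) * 100
= 30 / 330 * 100
= 0.090909 * 100
= 9.09%

9.09%


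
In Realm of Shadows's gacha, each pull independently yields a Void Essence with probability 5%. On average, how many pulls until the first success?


Expected pulls for a geometric distribution = 1/p = 100 / rate%
= 100 / 5
= 20.0

20.0 pulls


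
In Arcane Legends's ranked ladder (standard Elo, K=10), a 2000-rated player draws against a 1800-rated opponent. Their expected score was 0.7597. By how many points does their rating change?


Elo update: delta = K * (S - Ea), where S = 0.5 (draws)
S - Ea = 0.5 - 0.7597 = -0.2597
Rating change = 10 * -0.2597
= -2.60

-2.60 rating points


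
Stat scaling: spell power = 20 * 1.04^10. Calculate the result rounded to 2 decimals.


value = base * growth^level
= 20 * 1.04^10
= 20 * 1.480244
= 29.60

29.60 spell power


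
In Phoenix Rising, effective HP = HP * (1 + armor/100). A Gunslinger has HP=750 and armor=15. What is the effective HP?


EHP = 750 * (1 + 15/100)
= 750 * (1 + 0.15)
= 750 * 1.15
= 862.5

862.5 EHP


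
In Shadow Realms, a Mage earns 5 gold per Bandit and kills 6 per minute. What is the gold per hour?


Gold per minute = 5 * 6 = 30
Gold per hour = 30 * 60 = 1800

1800 gold/hour


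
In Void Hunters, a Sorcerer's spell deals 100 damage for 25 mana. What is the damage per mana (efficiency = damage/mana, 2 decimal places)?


Efficiency = damage / mana
= 100 / 25
= 4.00

4.00 dmg/mana


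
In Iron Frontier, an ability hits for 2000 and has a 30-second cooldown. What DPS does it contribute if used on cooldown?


DPS = damage / cooldown
= 2000 / 30
= 66.67

66.67 DPS


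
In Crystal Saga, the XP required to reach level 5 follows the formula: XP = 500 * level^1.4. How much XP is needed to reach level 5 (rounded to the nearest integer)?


XP = 500 * level^1.4
Substitute level = 5:
XP = 500 * 5^1.4
= 500 * 9.5183
= 4759

4759 XP


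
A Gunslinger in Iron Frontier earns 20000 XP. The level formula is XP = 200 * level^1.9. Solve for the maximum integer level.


XP = 200 * level^1.9, so level = (XP / 200)^(1/1.9)
= (20000 / 200)^(1/1.9)
= 100.0^0.5263
= 11.2884
Floor: level = 11

level 11


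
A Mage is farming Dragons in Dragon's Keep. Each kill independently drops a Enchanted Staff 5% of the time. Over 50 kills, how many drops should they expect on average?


Expected drops = kills * (drop_rate / 100)
= 50 * (5 / 100)
= 50 * 0.05
= 2.5

2.5 drops


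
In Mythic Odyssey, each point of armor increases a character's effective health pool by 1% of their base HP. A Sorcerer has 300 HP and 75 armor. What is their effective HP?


EHP = 300 * (1 + 75/100)
= 300 * (1 + 0.75)
= 300 * 1.75
= 525.0

525.0 EHP


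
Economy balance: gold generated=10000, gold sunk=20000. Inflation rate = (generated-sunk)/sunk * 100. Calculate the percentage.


Net gold = 10000 - 20000 = -10000
Inflation rate = net / sunk * 100 = -10000 / 20000 * 100
= -0.5 * 100
= -50.00%

-50.00%


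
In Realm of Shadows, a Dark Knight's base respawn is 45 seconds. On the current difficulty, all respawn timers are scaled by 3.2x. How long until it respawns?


Respawn time = base * multiplier
= 45 * 3.2
= 144.0 seconds

144.0 seconds


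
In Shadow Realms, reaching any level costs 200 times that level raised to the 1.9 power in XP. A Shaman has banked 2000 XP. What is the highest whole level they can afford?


XP = 200 * level^1.9, so level = (XP / 200)^(1/1.9)
= (2000 / 200)^(1/1.9)
= 10.0^0.5263
= 3.3598
Floor: level = 3

level 3


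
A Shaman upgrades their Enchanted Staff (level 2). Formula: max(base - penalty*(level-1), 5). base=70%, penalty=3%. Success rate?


raw_rate = 70 - 3 * (2 - 1)
= 70 - 3 * 1
= 70 - 3
= 67
Apply floor: max(67, 5) = 67%

67%


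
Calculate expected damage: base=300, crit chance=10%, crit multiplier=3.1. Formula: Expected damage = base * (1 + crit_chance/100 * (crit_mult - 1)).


E[dmg] = base * (1 + crit_chance * (crit_mult - 1))
cc as decimal = 10/100 = 0.1
cm - 1 = 3.1 - 1 = 2.1
Bonus factor = 0.1 * 2.1 = 0.21
Total multiplier = 1 + 0.21 = 1.21
Expected damage = 300 * 1.21 = 363.00

363.00 damage


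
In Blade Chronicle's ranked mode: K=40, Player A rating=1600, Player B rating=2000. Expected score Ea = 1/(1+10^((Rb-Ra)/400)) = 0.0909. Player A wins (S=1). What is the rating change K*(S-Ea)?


Elo update: delta = K * (S - Ea), where S = 1 (wins)
S - Ea = 1 - 0.0909 = 0.9091
Rating change = 40 * 0.9091
= 36.36

36.36 rating points


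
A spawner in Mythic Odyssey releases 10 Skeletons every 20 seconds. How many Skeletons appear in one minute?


Spawns per minute = count * (60 / interval)
= 10 * (60 / 20)
= 10 * 3.0
= 30.0

30.0 per minute


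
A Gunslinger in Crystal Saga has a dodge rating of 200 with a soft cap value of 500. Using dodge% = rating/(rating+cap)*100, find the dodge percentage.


dodge% = 200 / (200 + 500) * 100
= 200 / 700 * 100
= 0.285714 * 100
= 28.57%

28.57%


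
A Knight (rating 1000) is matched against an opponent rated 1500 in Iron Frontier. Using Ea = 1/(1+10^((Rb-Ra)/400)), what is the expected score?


Elo expected score: Ea = 1/(1 + 10^((Rb-Ra)/400))
Rb - Ra = 1500 - 1000 = 500
(Rb-Ra)/400 = 500/400 = 1.25
10^1.25 = 17.782794
Ea = 1/(1 + 17.782794) = 1/18.782794 = 0.0532

0.0532


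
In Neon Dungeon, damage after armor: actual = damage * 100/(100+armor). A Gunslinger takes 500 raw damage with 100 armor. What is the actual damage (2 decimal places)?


actual = 500 * 100 / (100 + 100)
= 500 * 100 / 200
= 50000 / 200
= 250.00

250.00 damage


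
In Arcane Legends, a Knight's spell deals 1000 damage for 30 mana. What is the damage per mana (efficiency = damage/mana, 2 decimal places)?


Efficiency = damage / mana
= 1000 / 30
= 33.33

33.33 dmg/mana


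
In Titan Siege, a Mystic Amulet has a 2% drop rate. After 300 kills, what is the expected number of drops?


Expected drops = kills * (drop_rate / 100)
= 300 * (2 / 100)
= 300 * 0.02
= 6.0

6.0 drops


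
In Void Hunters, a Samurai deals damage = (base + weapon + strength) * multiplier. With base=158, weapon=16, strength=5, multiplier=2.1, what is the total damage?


Sum base + weapon + str = 158 + 16 + 5 = 179
Multiply by 2.1:
179 * 2.1 = 375.9

375.9 damage


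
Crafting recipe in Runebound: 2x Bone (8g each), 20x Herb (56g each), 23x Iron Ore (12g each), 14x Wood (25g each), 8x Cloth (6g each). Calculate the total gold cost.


Cost breakdown:
  Bone: 2 * 8 = 16
  Herb: 20 * 56 = 1120
  Iron Ore: 23 * 12 = 276
  Wood: 14 * 25 = 350
  Cloth: 8 * 6 = 48
Total = 16 + 1120 + 276 + 350 + 48 = 1810

1810 gold


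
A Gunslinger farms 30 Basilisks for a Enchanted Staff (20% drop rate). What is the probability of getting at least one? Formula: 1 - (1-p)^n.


P(at least one) = 1 - P(none) = 1 - (1-p)^n
p = 20/100 = 0.2
1 - p = 0.8
(1 - p)^30 = 0.8^30 = 0.001238
P(at least one) = 1 - 0.001238 = 0.9988

0.9988


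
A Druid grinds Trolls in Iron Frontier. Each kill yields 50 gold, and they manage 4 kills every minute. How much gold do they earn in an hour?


Gold per minute = 50 * 4 = 200
Gold per hour = 200 * 60 = 12000

12000 gold/hour


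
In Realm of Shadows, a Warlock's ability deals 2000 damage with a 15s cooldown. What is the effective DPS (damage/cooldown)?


DPS = damage / cooldown
= 2000 / 15
= 133.33

133.33 DPS


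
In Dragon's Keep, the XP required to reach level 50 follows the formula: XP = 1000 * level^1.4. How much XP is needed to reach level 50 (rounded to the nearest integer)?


XP = 1000 * level^1.4
Substitute level = 50:
XP = 1000 * 50^1.4
= 1000 * 239.0881
= 239088

239088 XP


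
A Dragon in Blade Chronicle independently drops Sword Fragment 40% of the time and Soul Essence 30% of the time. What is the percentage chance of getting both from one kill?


For independent events, P(both) = P(A) * P(B)
= 40% * 30%
= 1200 / 100 %
= 12.0%

12.0%


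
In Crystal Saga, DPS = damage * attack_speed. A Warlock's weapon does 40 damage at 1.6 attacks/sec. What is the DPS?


DPS = damage * attack_speed
= 40 * 1.6
= 64.0

64.0 DPS


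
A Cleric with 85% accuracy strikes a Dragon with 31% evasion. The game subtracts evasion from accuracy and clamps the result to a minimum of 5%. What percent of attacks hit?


accuracy - evasion = 85 - 31 = 54
Apply floor: max(54, 5) = 54
Hit chance = 54%

54%


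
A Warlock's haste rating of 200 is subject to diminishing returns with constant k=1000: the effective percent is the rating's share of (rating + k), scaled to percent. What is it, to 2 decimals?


effective% = rating / (rating + k) * 100
= 200 / (200 + 1000) * 100
= 200 / 1200 * 100
= 0.166667 * 100
= 16.67%

16.67%


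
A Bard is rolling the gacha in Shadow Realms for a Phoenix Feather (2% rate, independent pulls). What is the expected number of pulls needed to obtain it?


Expected pulls for a geometric distribution = 1/p = 100 / rate%
= 100 / 2
= 50.0

50.0 pulls


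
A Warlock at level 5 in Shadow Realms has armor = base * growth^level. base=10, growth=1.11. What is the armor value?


value = base * growth^level
= 10 * 1.11^5
= 10 * 1.685058
= 16.85

16.85 armor


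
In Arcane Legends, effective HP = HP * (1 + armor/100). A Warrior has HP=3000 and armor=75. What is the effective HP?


EHP = 3000 * (1 + 75/100)
= 3000 * (1 + 0.75)
= 3000 * 1.75
= 5250.0

5250.0 EHP


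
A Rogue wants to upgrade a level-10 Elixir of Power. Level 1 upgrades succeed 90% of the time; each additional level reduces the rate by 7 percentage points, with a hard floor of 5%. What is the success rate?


raw_rate = 90 - 7 * (10 - 1)
= 90 - 7 * 9
= 90 - 63
= 27
Apply floor: max(27, 5) = 27%

27%


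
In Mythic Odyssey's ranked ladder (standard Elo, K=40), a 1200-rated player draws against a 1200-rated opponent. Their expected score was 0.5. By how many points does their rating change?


Elo update: delta = K * (S - Ea), where S = 0.5 (draws)
S - Ea = 0.5 - 0.5 = 0.0
Rating change = 40 * 0.0
= 0.00

0.00 rating points


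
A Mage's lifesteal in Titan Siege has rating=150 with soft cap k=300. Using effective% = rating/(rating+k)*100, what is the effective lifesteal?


effective% = rating / (rating + k) * 100
= 150 / (150 + 300) * 100
= 150 / 450 * 100
= 0.333333 * 100
= 33.33%

33.33%


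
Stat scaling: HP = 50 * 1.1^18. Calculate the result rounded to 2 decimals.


value = base * growth^level
= 50 * 1.1^18
= 50 * 5.559917
= 278.00

278.00 HP


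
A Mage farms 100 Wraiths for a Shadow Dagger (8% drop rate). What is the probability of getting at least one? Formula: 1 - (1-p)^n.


P(at least one) = 1 - P(none) = 1 - (1-p)^n
p = 8/100 = 0.08
1 - p = 0.92
(1 - p)^100 = 0.92^100 = 0.000239
P(at least one) = 1 - 0.000239 = 0.9998

0.9998
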